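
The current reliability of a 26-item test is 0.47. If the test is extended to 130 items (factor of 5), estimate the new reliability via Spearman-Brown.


r_new = (n * rxx) / (1 + (n-1) * rxx)
r_new = (5 * 0.47) / (1 + 4 * 0.47)
r_new = 2.35 / 2.88
r_new = 0.816

0.816


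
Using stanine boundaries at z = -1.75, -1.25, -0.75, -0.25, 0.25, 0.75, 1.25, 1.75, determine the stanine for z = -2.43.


Stanine boundaries: [-1.75, -1.25, -0.75, -0.25, 0.25, 0.75, 1.25, 1.75]
z = -2.43
Check each boundary:
  z < -1.75
  z < -1.25
  z < -0.75
  z < -0.25
  z < 0.25
  z < 0.75
  z < 1.25
  z < 1.75
Highest qualifying boundary gives stanine = 1

1


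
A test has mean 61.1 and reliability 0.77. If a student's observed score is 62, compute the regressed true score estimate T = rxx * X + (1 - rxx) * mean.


T_est = rxx * X + (1 - rxx) * mean
T_est = 0.77 * 62 + 0.23 * 61.1
T_est = 47.74 + 14.053
T_est = 61.793

61.793


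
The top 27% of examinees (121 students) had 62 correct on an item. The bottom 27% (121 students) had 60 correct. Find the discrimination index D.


p_upper = 62/121 = 0.5124
p_lower = 60/121 = 0.4959
D = 0.5124 - 0.4959 = 0.0165

0.0165


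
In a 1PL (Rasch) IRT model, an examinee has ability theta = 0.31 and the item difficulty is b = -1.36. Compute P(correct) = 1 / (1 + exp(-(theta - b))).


theta - b = 0.31 - -1.36 = 1.67
exp(-(theta - b)) = exp(-1.67) = 0.1882
P = 1 / (1 + 0.1882)
P = 0.8416

0.8416


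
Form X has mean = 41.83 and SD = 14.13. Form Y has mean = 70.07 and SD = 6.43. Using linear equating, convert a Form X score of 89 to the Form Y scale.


slope = SD_Y / SD_X = 6.43 / 14.13 ~ 0.4551
intercept = mean_Y - slope * mean_X = 70.07 - (6.43 / 14.13) * 41.83 ~ 51.0348
Y = slope * X + intercept. To avoid rounding drift from the rounded slope/intercept, evaluate the equivalent form Y = mean_Y + SD_Y * (X - mean_X) / SD_X at full precision:
Y = 70.07 + 6.43 * (89 - 41.83) / 14.13
Y = 70.07 + 6.43 * 47.17 / 14.13
Y = 70.07 + 303.3031 / 14.13
Y = 70.07 + 21.4652
Y = 91.5352

91.5352


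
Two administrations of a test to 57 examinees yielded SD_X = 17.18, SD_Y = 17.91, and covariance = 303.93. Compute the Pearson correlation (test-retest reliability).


r = cov(X,Y) / (SD_X * SD_Y)
r = 303.93 / (17.18 * 17.91)
r = 303.93 / 307.6938
r = 0.9878

0.9878


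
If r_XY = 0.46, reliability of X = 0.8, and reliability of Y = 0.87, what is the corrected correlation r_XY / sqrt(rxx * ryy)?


r_corrected = rxy / sqrt(rxx * ryy)
= 0.46 / sqrt(0.8 * 0.87)
= 0.46 / sqrt(0.696)
= 0.46 / 0.834266
r_corrected = 0.5514

0.5514


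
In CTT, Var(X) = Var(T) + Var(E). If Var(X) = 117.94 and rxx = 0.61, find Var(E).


var_true = rxx * var_obs = 0.61 * 117.94 = 71.9434
var_error = var_obs - var_true
var_error = 117.94 - 71.9434
var_error = 45.9966

45.9966


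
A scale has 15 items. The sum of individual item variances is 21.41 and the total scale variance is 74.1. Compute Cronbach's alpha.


alpha = (k/(k-1)) * (1 - sum(si^2)/s_total^2)
= (15/14) * (1 - 21.41/74.1)
alpha = 0.7619

0.7619


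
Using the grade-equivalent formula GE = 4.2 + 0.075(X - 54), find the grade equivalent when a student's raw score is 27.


raw - median = 27 - 54 = -27
slope * diff = 0.075 * -27 = -2.025
GE = 4.2 + -2.025
GE = 2.175

2.175


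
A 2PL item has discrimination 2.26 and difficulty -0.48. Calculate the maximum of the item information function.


For 2PL, max info at theta = b = -0.48
I_max = a^2 / 4 = 2.26^2 / 4
= 5.1076 / 4
I_max = 1.2769

1.2769


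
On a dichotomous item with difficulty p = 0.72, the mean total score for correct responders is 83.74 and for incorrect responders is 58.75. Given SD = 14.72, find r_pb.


q = 1 - p = 0.28
rpb = ((M1 - M0) / SD) * sqrt(p * q)
rpb = ((83.74 - 58.75) / 14.72) * sqrt(0.72 * 0.28)
rpb = 0.7623

0.7623


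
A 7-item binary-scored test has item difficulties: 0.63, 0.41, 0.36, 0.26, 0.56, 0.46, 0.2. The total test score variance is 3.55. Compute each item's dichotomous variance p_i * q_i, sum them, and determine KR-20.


For each item, compute p_i * q_i:
  Item 1: 0.63 * 0.37 = 0.2331
  Item 2: 0.41 * 0.59 = 0.2419
  Item 3: 0.36 * 0.64 = 0.2304
  Item 4: 0.26 * 0.74 = 0.1924
  Item 5: 0.56 * 0.44 = 0.2464
  Item 6: 0.46 * 0.54 = 0.2484
  Item 7: 0.2 * 0.8 = 0.16
Sum(p_i * q_i) = 0.2331 + 0.2419 + 0.2304 + 0.1924 + 0.2464 + 0.2484 + 0.16 = 1.5526
KR-20 = (k/(k-1)) * (1 - Sum(p_i*q_i) / Var_total)
= (7/6) * (1 - 1.5526/3.55)
= 1.1667 * 0.5626
KR-20 = 0.6564

0.6564


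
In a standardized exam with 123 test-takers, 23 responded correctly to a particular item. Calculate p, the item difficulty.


Item difficulty p = number correct / total examinees
p = 23 / 123
p = 0.187

0.187


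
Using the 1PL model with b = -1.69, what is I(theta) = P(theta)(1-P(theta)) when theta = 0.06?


P = 1/(1+exp(-(0.06--1.69))) = 0.852
I = P*(1-P) = 0.852 * 0.148
I = 0.1261

0.1261


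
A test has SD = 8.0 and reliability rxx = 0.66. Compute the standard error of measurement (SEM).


SEM = SD * sqrt(1 - rxx)
SEM = 8.0 * sqrt(1 - 0.66)
SEM = 8.0 * sqrt(0.34) = 8.0 * 0.583095
SEM = 4.6648

4.6648


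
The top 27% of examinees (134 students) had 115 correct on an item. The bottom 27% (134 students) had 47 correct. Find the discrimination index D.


p_upper = 115/134 = 0.8582
p_lower = 47/134 = 0.3507
D = 0.8582 - 0.3507 = 0.5075

0.5075


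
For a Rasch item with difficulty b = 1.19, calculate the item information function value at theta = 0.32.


P = 1/(1+exp(-(0.32-1.19))) = 0.2953
I = P*(1-P) = 0.2953 * 0.7047
I = 0.2081

0.2081


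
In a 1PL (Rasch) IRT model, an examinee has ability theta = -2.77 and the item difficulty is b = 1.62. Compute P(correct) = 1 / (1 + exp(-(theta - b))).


theta - b = -2.77 - 1.62 = -4.39
exp(-(theta - b)) = exp(4.39) = 80.6404
P = 1 / (1 + 80.6404)
P = 0.0122

0.0122


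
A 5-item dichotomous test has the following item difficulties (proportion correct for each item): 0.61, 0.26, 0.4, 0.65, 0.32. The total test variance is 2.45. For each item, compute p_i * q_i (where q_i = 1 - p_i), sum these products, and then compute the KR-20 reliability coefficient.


For each item, compute p_i * q_i:
  Item 1: 0.61 * 0.39 = 0.2379
  Item 2: 0.26 * 0.74 = 0.1924
  Item 3: 0.4 * 0.6 = 0.24
  Item 4: 0.65 * 0.35 = 0.2275
  Item 5: 0.32 * 0.68 = 0.2176
Sum(p_i * q_i) = 0.2379 + 0.1924 + 0.24 + 0.2275 + 0.2176 = 1.1154
KR-20 = (k/(k-1)) * (1 - Sum(p_i*q_i) / Var_total)
= (5/4) * (1 - 1.1154/2.45)
= 1.25 * 0.5447
KR-20 = 0.6809

0.6809


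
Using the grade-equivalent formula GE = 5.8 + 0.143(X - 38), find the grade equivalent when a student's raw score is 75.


raw - median = 75 - 38 = 37
slope * diff = 0.143 * 37 = 5.291
GE = 5.8 + 5.291
GE = 11.091

11.091


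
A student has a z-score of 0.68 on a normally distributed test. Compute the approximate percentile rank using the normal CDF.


CDF(z) = 0.5 * (1 + erf(z/sqrt(2)))
erf(0.4808) = 0.5035
CDF = 0.7517
Percentile rank = 0.7517 * 100 = 75.17

75.17


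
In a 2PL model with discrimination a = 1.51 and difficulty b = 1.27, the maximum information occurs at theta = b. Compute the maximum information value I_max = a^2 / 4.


For 2PL, max info at theta = b = 1.27
I_max = a^2 / 4 = 1.51^2 / 4
= 2.2801 / 4
I_max = 0.57

0.57


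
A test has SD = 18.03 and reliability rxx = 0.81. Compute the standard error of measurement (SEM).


SEM = SD * sqrt(1 - rxx)
SEM = 18.03 * sqrt(1 - 0.81)
SEM = 18.03 * sqrt(0.19) = 18.03 * 0.43589
SEM = 7.8591

7.8591


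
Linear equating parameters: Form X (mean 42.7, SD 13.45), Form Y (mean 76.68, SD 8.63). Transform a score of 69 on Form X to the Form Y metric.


slope = SD_Y / SD_X = 8.63 / 13.45 ~ 0.6416
intercept = mean_Y - slope * mean_X = 76.68 - (8.63 / 13.45) * 42.7 ~ 49.2822
Y = slope * X + intercept. To avoid rounding drift from the rounded slope/intercept, evaluate the equivalent form Y = mean_Y + SD_Y * (X - mean_X) / SD_X at full precision:
Y = 76.68 + 8.63 * (69 - 42.7) / 13.45
Y = 76.68 + 8.63 * 26.3 / 13.45
Y = 76.68 + 226.969 / 13.45
Y = 76.68 + 16.875
Y = 93.555

93.555


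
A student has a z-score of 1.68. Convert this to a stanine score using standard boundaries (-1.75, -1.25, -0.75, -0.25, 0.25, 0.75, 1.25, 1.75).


Stanine boundaries: [-1.75, -1.25, -0.75, -0.25, 0.25, 0.75, 1.25, 1.75]
z = 1.68
Check each boundary:
  z >= -1.75 -> could be stanine 2
  z >= -1.25 -> could be stanine 3
  z >= -0.75 -> could be stanine 4
  z >= -0.25 -> could be stanine 5
  z >= 0.25 -> could be stanine 6
  z >= 0.75 -> could be stanine 7
  z >= 1.25 -> could be stanine 8
  z < 1.75
Highest qualifying boundary gives stanine = 8

8


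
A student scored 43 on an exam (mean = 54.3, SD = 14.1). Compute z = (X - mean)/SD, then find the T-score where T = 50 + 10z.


z = (X - mean) / SD = (43 - 54.3) / 14.1
z = -11.3 / 14.1
z = -0.8014
T-score = T = 50 + 10z
Carry z at full precision (z = -11.3 / 14.1) into the conversion:
T-score = 50 + 10 * (-11.3 / 14.1) = 50 + -113 / 14.1
T-score = 50 + -8.0142
T-score = 41.9858

41.9858


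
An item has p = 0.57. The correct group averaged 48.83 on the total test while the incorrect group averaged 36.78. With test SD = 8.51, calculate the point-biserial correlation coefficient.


q = 1 - p = 0.43
rpb = ((M1 - M0) / SD) * sqrt(p * q)
rpb = ((48.83 - 36.78) / 8.51) * sqrt(0.57 * 0.43)
rpb = 0.701

0.701


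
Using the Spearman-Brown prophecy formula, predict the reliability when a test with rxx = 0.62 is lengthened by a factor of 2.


r_new = (n * rxx) / (1 + (n-1) * rxx)
r_new = (2 * 0.62) / (1 + 1 * 0.62)
r_new = 1.24 / 1.62
r_new = 0.7654

0.7654


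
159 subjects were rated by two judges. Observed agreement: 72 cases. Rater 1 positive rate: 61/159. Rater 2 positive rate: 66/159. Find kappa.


P_o = 72/159 = 0.45283
P_e = (61*66 + 98*93) / 25281 = 0.519758
kappa = (P_o - P_e) / (1 - P_e)
kappa = (0.45283 - 0.519758) / (1 - 0.519758)
kappa = -0.1394

-0.1394


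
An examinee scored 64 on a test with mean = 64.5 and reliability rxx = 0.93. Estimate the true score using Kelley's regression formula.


T_est = rxx * X + (1 - rxx) * mean
T_est = 0.93 * 64 + 0.07 * 64.5
T_est = 59.52 + 4.515
T_est = 64.035

64.035


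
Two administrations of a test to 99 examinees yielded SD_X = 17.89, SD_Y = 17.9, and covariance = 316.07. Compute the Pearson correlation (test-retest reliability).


r = cov(X,Y) / (SD_X * SD_Y)
r = 316.07 / (17.89 * 17.9)
r = 316.07 / 320.231
r = 0.987

0.987


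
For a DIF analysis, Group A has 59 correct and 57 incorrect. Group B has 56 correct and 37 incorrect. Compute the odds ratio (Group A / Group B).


Odds_A = 59/57 = 1.0351
Odds_B = 56/37 = 1.5135
OR = Odds_A / Odds_B = 1.0351 / 1.5135
Exactly, OR = (59 * 37) / (57 * 56) = 2183 / 3192
OR = 0.6839

0.6839


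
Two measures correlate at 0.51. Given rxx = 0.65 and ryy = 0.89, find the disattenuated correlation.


r_corrected = rxy / sqrt(rxx * ryy)
= 0.51 / sqrt(0.65 * 0.89)
= 0.51 / sqrt(0.5785)
= 0.51 / 0.760592
r_corrected = 0.6705

0.6705


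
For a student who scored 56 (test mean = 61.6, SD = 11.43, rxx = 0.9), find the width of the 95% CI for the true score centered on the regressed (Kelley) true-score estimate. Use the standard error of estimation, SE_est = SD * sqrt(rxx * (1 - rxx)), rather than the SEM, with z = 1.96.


True score estimate = 0.9*56 + 0.1*61.6 = 56.56
SE_est = SD * sqrt(rxx * (1 - rxx)) = 11.43 * sqrt(0.9 * 0.1) = 11.43 * sqrt(0.09) = 3.429
CI = T_est +/- z * SE_est, so width = 2 * z * SE_est = 2 * 1.96 * 3.429
Width = 13.4417

13.4417


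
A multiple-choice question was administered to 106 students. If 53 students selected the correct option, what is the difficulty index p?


Item difficulty p = number correct / total examinees
p = 53 / 106
p = 0.5

0.5


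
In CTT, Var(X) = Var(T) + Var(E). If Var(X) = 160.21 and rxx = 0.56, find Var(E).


var_true = rxx * var_obs = 0.56 * 160.21 = 89.7176
var_error = var_obs - var_true
var_error = 160.21 - 89.7176
var_error = 70.4924

70.4924


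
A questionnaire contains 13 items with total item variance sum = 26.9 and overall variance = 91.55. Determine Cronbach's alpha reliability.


alpha = (k/(k-1)) * (1 - sum(si^2)/s_total^2)
= (13/12) * (1 - 26.9/91.55)
alpha = 0.765

0.765


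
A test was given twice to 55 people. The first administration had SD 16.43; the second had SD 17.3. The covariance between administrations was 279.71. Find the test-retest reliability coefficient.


r = cov(X,Y) / (SD_X * SD_Y)
r = 279.71 / (16.43 * 17.3)
r = 279.71 / 284.239
r = 0.9841

0.9841


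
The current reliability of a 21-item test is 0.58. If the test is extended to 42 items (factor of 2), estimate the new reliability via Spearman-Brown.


r_new = (n * rxx) / (1 + (n-1) * rxx)
r_new = (2 * 0.58) / (1 + 1 * 0.58)
r_new = 1.16 / 1.58
r_new = 0.7342

0.7342


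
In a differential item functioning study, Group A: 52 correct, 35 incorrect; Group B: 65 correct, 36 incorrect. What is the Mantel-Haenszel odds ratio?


Odds_A = 52/35 = 1.4857
Odds_B = 65/36 = 1.8056
OR = Odds_A / Odds_B = 1.4857 / 1.8056
Exactly, OR = (52 * 36) / (35 * 65) = 1872 / 2275
OR = 0.8229

0.8229


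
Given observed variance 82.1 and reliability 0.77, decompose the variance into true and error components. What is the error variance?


var_true = rxx * var_obs = 0.77 * 82.1 = 63.217
var_error = var_obs - var_true
var_error = 82.1 - 63.217
var_error = 18.883

18.883


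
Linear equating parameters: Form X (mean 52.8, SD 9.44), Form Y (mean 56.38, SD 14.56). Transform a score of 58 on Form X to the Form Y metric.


slope = SD_Y / SD_X = 14.56 / 9.44 ~ 1.5424
intercept = mean_Y - slope * mean_X = 56.38 - (14.56 / 9.44) * 52.8 ~ -25.0573
Y = slope * X + intercept. To avoid rounding drift from the rounded slope/intercept, evaluate the equivalent form Y = mean_Y + SD_Y * (X - mean_X) / SD_X at full precision:
Y = 56.38 + 14.56 * (58 - 52.8) / 9.44
Y = 56.38 + 14.56 * 5.2 / 9.44
Y = 56.38 + 75.712 / 9.44
Y = 56.38 + 8.0203
Y = 64.4003

64.4003


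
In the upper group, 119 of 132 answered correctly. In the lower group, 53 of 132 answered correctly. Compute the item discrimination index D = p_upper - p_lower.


p_upper = 119/132 = 0.9015
p_lower = 53/132 = 0.4015
D = 0.9015 - 0.4015 = 0.5

0.5


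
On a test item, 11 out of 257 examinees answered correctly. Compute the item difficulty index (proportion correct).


Item difficulty p = number correct / total examinees
p = 11 / 257
p = 0.0428

0.0428


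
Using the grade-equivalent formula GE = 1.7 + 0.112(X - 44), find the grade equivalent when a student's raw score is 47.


raw - median = 47 - 44 = 3
slope * diff = 0.112 * 3 = 0.336
GE = 1.7 + 0.336
GE = 2.036

2.036


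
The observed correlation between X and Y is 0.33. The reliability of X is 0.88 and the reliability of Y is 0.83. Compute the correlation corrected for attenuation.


r_corrected = rxy / sqrt(rxx * ryy)
= 0.33 / sqrt(0.88 * 0.83)
= 0.33 / sqrt(0.7304)
= 0.33 / 0.854634
r_corrected = 0.3861

0.3861


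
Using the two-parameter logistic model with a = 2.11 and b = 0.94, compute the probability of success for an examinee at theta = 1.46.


a*(theta - b) = 2.11 * (1.46 - 0.94) = 1.0972
exp(-1.0972) = 0.3338
P = 1 / (1 + 0.3338)
P = 0.7497

0.7497


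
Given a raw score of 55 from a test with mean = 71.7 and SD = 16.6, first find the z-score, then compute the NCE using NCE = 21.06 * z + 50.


z = (X - mean) / SD = (55 - 71.7) / 16.6
z = -16.7 / 16.6
z = -1.006
NCE = NCE = 21.06z + 50
Carry z at full precision (z = -16.7 / 16.6) into the conversion:
NCE = 21.06 * (-16.7 / 16.6) + 50 = -351.702 / 16.6 + 50
NCE = -21.1869 + 50
NCE = 28.8131

28.8131


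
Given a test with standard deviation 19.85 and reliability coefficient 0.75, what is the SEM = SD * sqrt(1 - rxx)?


SEM = SD * sqrt(1 - rxx)
SEM = 19.85 * sqrt(1 - 0.75)
SEM = 19.85 * sqrt(0.25) = 19.85 * 0.5
SEM = 9.925

9.925


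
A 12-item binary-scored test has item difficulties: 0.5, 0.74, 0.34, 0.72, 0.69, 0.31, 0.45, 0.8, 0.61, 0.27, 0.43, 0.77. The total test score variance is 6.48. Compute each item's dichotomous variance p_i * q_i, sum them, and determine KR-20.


For each item, compute p_i * q_i:
  Item 1: 0.5 * 0.5 = 0.25
  Item 2: 0.74 * 0.26 = 0.1924
  Item 3: 0.34 * 0.66 = 0.2244
  Item 4: 0.72 * 0.28 = 0.2016
  Item 5: 0.69 * 0.31 = 0.2139
  Item 6: 0.31 * 0.69 = 0.2139
  Item 7: 0.45 * 0.55 = 0.2475
  Item 8: 0.8 * 0.2 = 0.16
  Item 9: 0.61 * 0.39 = 0.2379
  Item 10: 0.27 * 0.73 = 0.1971
  Item 11: 0.43 * 0.57 = 0.2451
  Item 12: 0.77 * 0.23 = 0.1771
Sum(p_i * q_i) = 0.25 + 0.1924 + 0.2244 + 0.2016 + 0.2139 + 0.2139 + 0.2475 + 0.16 + 0.2379 + 0.1971 + 0.2451 + 0.1771 = 2.5609
KR-20 = (k/(k-1)) * (1 - Sum(p_i*q_i) / Var_total)
= (12/11) * (1 - 2.5609/6.48)
= 1.0909 * 0.6048
KR-20 = 0.6598

0.6598


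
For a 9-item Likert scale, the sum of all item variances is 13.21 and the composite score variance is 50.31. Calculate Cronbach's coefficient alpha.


alpha = (k/(k-1)) * (1 - sum(si^2)/s_total^2)
= (9/8) * (1 - 13.21/50.31)
alpha = 0.8296

0.8296


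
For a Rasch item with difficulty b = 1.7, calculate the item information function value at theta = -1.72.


P = 1/(1+exp(-(-1.72-1.7))) = 0.0317
I = P*(1-P) = 0.0317 * 0.9683
I = 0.0307

0.0307


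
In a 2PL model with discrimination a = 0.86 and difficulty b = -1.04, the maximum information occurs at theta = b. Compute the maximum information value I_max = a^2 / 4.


For 2PL, max info at theta = b = -1.04
I_max = a^2 / 4 = 0.86^2 / 4
= 0.7396 / 4
I_max = 0.1849

0.1849


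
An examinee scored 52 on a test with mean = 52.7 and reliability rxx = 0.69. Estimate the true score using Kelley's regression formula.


T_est = rxx * X + (1 - rxx) * mean
T_est = 0.69 * 52 + 0.31 * 52.7
T_est = 35.88 + 16.337
T_est = 52.217

52.217


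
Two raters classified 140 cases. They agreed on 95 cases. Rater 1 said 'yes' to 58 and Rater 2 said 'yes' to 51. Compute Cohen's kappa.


P_o = 95/140 = 0.678571
P_e = (58*51 + 82*89) / 19600 = 0.523265
kappa = (P_o - P_e) / (1 - P_e)
kappa = (0.678571 - 0.523265) / (1 - 0.523265)
kappa = 0.3258

0.3258


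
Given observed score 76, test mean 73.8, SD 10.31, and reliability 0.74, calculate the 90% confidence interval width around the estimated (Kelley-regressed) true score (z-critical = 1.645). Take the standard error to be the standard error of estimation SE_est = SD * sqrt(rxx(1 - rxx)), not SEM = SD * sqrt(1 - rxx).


True score estimate = 0.74*76 + 0.26*73.8 = 75.428
SE_est = SD * sqrt(rxx * (1 - rxx)) = 10.31 * sqrt(0.74 * 0.26) = 10.31 * sqrt(0.1924) = 4.522319
CI = T_est +/- z * SE_est, so width = 2 * z * SE_est = 2 * 1.645 * 4.522319
Width = 14.8784

14.8784


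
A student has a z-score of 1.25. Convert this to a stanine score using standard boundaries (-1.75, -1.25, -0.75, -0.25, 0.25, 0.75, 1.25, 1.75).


Stanine boundaries: [-1.75, -1.25, -0.75, -0.25, 0.25, 0.75, 1.25, 1.75]
z = 1.25
Check each boundary:
  z >= -1.75 -> could be stanine 2
  z >= -1.25 -> could be stanine 3
  z >= -0.75 -> could be stanine 4
  z >= -0.25 -> could be stanine 5
  z >= 0.25 -> could be stanine 6
  z >= 0.75 -> could be stanine 7
  z >= 1.25 -> could be stanine 8
  z < 1.75
Highest qualifying boundary gives stanine = 8

8


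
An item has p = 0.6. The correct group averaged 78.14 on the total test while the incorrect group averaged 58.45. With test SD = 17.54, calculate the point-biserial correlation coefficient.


q = 1 - p = 0.4
rpb = ((M1 - M0) / SD) * sqrt(p * q)
rpb = ((78.14 - 58.45) / 17.54) * sqrt(0.6 * 0.4)
rpb = 0.5499

0.5499


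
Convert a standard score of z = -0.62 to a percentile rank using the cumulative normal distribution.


CDF(z) = 0.5 * (1 + erf(z/sqrt(2)))
erf(-0.4384) = -0.4647
CDF = 0.2676
Percentile rank = 0.2676 * 100 = 26.76

26.76


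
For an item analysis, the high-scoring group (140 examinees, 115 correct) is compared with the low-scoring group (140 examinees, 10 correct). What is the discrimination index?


p_upper = 115/140 = 0.8214
p_lower = 10/140 = 0.0714
D = 0.8214 - 0.0714 = 0.75

0.75


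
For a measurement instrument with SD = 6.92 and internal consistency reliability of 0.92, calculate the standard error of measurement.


SEM = SD * sqrt(1 - rxx)
SEM = 6.92 * sqrt(1 - 0.92)
SEM = 6.92 * sqrt(0.08) = 6.92 * 0.282843
SEM = 1.9573

1.9573


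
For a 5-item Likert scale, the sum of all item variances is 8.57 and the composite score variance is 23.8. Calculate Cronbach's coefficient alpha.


alpha = (k/(k-1)) * (1 - sum(si^2)/s_total^2)
= (5/4) * (1 - 8.57/23.8)
alpha = 0.7999

0.7999


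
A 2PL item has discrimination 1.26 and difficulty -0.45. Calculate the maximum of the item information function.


For 2PL, max info at theta = b = -0.45
I_max = a^2 / 4 = 1.26^2 / 4
= 1.5876 / 4
I_max = 0.3969

0.3969


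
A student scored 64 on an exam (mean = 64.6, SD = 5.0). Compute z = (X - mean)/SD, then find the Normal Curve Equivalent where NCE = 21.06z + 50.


z = (X - mean) / SD = (64 - 64.6) / 5.0
z = -0.6 / 5.0
z = -0.12
NCE = NCE = 21.06z + 50
Carry z at full precision (z = -0.6 / 5.0) into the conversion:
NCE = 21.06 * (-0.6 / 5.0) + 50 = -12.636 / 5.0 + 50
NCE = -2.5272 + 50
NCE = 47.4728

47.4728


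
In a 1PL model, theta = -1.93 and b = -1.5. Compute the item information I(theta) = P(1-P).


P = 1/(1+exp(-(-1.93--1.5))) = 0.3941
I = P*(1-P) = 0.3941 * 0.6059
I = 0.2388

0.2388


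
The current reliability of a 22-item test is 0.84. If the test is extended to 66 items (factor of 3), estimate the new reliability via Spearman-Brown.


r_new = (n * rxx) / (1 + (n-1) * rxx)
r_new = (3 * 0.84) / (1 + 2 * 0.84)
r_new = 2.52 / 2.68
r_new = 0.9403

0.9403


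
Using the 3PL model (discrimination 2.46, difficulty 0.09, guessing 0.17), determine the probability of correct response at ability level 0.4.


logit = 2.46*(0.4 - 0.09) = 0.7626
P* = 1/(1 + exp(-0.7626)) = 0.6819
P = 0.17 + (1 - 0.17) * 0.6819
P = 0.736

0.736


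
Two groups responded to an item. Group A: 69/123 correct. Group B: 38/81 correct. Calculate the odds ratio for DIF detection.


Odds_A = 69/54 = 1.2778
Odds_B = 38/43 = 0.8837
OR = Odds_A / Odds_B = 1.2778 / 0.8837
Exactly, OR = (69 * 43) / (54 * 38) = 2967 / 2052
OR = 1.4459

1.4459


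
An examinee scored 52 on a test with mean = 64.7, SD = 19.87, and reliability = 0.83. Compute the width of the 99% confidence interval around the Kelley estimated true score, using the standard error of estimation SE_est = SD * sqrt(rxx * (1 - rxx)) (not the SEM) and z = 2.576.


True score estimate = 0.83*52 + 0.17*64.7 = 54.159
SE_est = SD * sqrt(rxx * (1 - rxx)) = 19.87 * sqrt(0.83 * 0.17) = 19.87 * sqrt(0.1411) = 7.463824
CI = T_est +/- z * SE_est, so width = 2 * z * SE_est = 2 * 2.576 * 7.463824
Width = 38.4536

38.4536


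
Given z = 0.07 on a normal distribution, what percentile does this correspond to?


CDF(z) = 0.5 * (1 + erf(z/sqrt(2)))
erf(0.0495) = 0.0558
CDF = 0.5279
Percentile rank = 0.5279 * 100 = 52.79

52.79


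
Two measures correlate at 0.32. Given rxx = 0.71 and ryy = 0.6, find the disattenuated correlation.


r_corrected = rxy / sqrt(rxx * ryy)
= 0.32 / sqrt(0.71 * 0.6)
= 0.32 / sqrt(0.426)
= 0.32 / 0.652687
r_corrected = 0.4903

0.4903


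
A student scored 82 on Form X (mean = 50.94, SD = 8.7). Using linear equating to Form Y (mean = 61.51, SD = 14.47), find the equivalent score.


slope = SD_Y / SD_X = 14.47 / 8.7 ~ 1.6632
intercept = mean_Y - slope * mean_X = 61.51 - (14.47 / 8.7) * 50.94 ~ -23.2143
Y = slope * X + intercept. To avoid rounding drift from the rounded slope/intercept, evaluate the equivalent form Y = mean_Y + SD_Y * (X - mean_X) / SD_X at full precision:
Y = 61.51 + 14.47 * (82 - 50.94) / 8.7
Y = 61.51 + 14.47 * 31.06 / 8.7
Y = 61.51 + 449.4382 / 8.7
Y = 61.51 + 51.6596
Y = 113.1696

113.1696


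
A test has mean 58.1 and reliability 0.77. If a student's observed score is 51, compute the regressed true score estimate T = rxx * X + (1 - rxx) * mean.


T_est = rxx * X + (1 - rxx) * mean
T_est = 0.77 * 51 + 0.23 * 58.1
T_est = 39.27 + 13.363
T_est = 52.633

52.633


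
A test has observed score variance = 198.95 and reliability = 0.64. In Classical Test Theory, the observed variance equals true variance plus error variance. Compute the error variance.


var_true = rxx * var_obs = 0.64 * 198.95 = 127.328
var_error = var_obs - var_true
var_error = 198.95 - 127.328
var_error = 71.622

71.622


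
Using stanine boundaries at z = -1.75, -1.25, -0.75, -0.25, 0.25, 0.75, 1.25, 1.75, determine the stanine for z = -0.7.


Stanine boundaries: [-1.75, -1.25, -0.75, -0.25, 0.25, 0.75, 1.25, 1.75]
z = -0.7
Check each boundary:
  z >= -1.75 -> could be stanine 2
  z >= -1.25 -> could be stanine 3
  z >= -0.75 -> could be stanine 4
  z < -0.25
  z < 0.25
  z < 0.75
  z < 1.25
  z < 1.75
Highest qualifying boundary gives stanine = 4

4


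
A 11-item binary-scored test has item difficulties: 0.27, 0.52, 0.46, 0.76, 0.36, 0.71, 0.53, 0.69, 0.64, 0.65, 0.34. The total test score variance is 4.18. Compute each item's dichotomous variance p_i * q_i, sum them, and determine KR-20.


For each item, compute p_i * q_i:
  Item 1: 0.27 * 0.73 = 0.1971
  Item 2: 0.52 * 0.48 = 0.2496
  Item 3: 0.46 * 0.54 = 0.2484
  Item 4: 0.76 * 0.24 = 0.1824
  Item 5: 0.36 * 0.64 = 0.2304
  Item 6: 0.71 * 0.29 = 0.2059
  Item 7: 0.53 * 0.47 = 0.2491
  Item 8: 0.69 * 0.31 = 0.2139
  Item 9: 0.64 * 0.36 = 0.2304
  Item 10: 0.65 * 0.35 = 0.2275
  Item 11: 0.34 * 0.66 = 0.2244
Sum(p_i * q_i) = 0.1971 + 0.2496 + 0.2484 + 0.1824 + 0.2304 + 0.2059 + 0.2491 + 0.2139 + 0.2304 + 0.2275 + 0.2244 = 2.4591
KR-20 = (k/(k-1)) * (1 - Sum(p_i*q_i) / Var_total)
= (11/10) * (1 - 2.4591/4.18)
= 1.1 * 0.4117
KR-20 = 0.4529

0.4529


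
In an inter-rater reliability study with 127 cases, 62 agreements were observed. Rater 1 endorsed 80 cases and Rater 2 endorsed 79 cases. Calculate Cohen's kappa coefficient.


P_o = 62/127 = 0.488189
P_e = (80*79 + 47*48) / 16129 = 0.531713
kappa = (P_o - P_e) / (1 - P_e)
kappa = (0.488189 - 0.531713) / (1 - 0.531713)
kappa = -0.0929

-0.0929


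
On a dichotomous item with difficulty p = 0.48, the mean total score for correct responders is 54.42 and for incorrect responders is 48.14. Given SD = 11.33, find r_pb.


q = 1 - p = 0.52
rpb = ((M1 - M0) / SD) * sqrt(p * q)
rpb = ((54.42 - 48.14) / 11.33) * sqrt(0.48 * 0.52)
rpb = 0.2769

0.2769


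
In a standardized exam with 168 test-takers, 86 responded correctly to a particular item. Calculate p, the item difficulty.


Item difficulty p = number correct / total examinees
p = 86 / 168
p = 0.5119

0.5119


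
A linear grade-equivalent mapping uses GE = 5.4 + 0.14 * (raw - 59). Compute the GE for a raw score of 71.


raw - median = 71 - 59 = 12
slope * diff = 0.14 * 12 = 1.68
GE = 5.4 + 1.68
GE = 7.08

7.08


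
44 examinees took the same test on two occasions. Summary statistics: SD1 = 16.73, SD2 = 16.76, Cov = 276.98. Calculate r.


r = cov(X,Y) / (SD_X * SD_Y)
r = 276.98 / (16.73 * 16.76)
r = 276.98 / 280.3948
r = 0.9878

0.9878


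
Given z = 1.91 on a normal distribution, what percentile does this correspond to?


CDF(z) = 0.5 * (1 + erf(z/sqrt(2)))
erf(1.3506) = 0.9439
CDF = 0.9719
Percentile rank = 0.9719 * 100 = 97.19

97.19


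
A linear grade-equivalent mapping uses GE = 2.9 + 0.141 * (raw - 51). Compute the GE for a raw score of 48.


raw - median = 48 - 51 = -3
slope * diff = 0.141 * -3 = -0.423
GE = 2.9 + -0.423
GE = 2.477

2.477


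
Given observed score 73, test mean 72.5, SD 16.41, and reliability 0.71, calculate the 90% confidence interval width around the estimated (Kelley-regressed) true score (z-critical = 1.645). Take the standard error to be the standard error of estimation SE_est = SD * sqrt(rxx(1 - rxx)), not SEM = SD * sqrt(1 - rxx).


True score estimate = 0.71*73 + 0.29*72.5 = 72.855
SE_est = SD * sqrt(rxx * (1 - rxx)) = 16.41 * sqrt(0.71 * 0.29) = 16.41 * sqrt(0.2059) = 7.446235
CI = T_est +/- z * SE_est, so width = 2 * z * SE_est = 2 * 1.645 * 7.446235
Width = 24.4981

24.4981


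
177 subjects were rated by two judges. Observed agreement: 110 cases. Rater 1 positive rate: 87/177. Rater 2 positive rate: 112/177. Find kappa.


P_o = 110/177 = 0.621469
P_e = (87*112 + 90*65) / 31329 = 0.49775
kappa = (P_o - P_e) / (1 - P_e)
kappa = (0.621469 - 0.49775) / (1 - 0.49775)
kappa = 0.2463

0.2463


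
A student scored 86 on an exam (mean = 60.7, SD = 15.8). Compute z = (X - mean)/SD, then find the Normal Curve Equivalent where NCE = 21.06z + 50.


z = (X - mean) / SD = (86 - 60.7) / 15.8
z = 25.3 / 15.8
z = 1.6013
NCE = NCE = 21.06z + 50
Carry z at full precision (z = 25.3 / 15.8) into the conversion:
NCE = 21.06 * (25.3 / 15.8) + 50 = 532.818 / 15.8 + 50
NCE = 33.7227 + 50
NCE = 83.7227

83.7227


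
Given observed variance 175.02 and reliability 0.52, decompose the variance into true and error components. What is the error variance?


var_true = rxx * var_obs = 0.52 * 175.02 = 91.0104
var_error = var_obs - var_true
var_error = 175.02 - 91.0104
var_error = 84.0096

84.0096


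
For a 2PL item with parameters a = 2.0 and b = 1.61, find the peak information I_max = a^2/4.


For 2PL, max info at theta = b = 1.61
I_max = a^2 / 4 = 2.0^2 / 4
= 4.0 / 4
I_max = 1.0

1.0


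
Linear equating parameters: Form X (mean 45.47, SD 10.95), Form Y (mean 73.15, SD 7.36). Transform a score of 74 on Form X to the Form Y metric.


slope = SD_Y / SD_X = 7.36 / 10.95 ~ 0.6721
intercept = mean_Y - slope * mean_X = 73.15 - (7.36 / 10.95) * 45.47 ~ 42.5875
Y = slope * X + intercept. To avoid rounding drift from the rounded slope/intercept, evaluate the equivalent form Y = mean_Y + SD_Y * (X - mean_X) / SD_X at full precision:
Y = 73.15 + 7.36 * (74 - 45.47) / 10.95
Y = 73.15 + 7.36 * 28.53 / 10.95
Y = 73.15 + 209.9808 / 10.95
Y = 73.15 + 19.1763
Y = 92.3263

92.3263


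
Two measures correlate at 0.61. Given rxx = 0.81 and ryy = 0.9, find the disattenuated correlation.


r_corrected = rxy / sqrt(rxx * ryy)
= 0.61 / sqrt(0.81 * 0.9)
= 0.61 / sqrt(0.729)
= 0.61 / 0.853815
r_corrected = 0.7144

0.7144


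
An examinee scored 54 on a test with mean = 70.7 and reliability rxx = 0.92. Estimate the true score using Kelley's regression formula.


T_est = rxx * X + (1 - rxx) * mean
T_est = 0.92 * 54 + 0.08 * 70.7
T_est = 49.68 + 5.656
T_est = 55.336

55.336


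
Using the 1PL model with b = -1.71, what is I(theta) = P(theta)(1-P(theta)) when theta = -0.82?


P = 1/(1+exp(-(-0.82--1.71))) = 0.7089
I = P*(1-P) = 0.7089 * 0.2911
I = 0.2064

0.2064


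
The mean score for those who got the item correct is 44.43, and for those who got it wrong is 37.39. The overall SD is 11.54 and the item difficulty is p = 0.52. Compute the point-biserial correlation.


q = 1 - p = 0.48
rpb = ((M1 - M0) / SD) * sqrt(p * q)
rpb = ((44.43 - 37.39) / 11.54) * sqrt(0.52 * 0.48)
rpb = 0.3048

0.3048


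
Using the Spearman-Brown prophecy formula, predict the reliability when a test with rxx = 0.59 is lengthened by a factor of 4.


r_new = (n * rxx) / (1 + (n-1) * rxx)
r_new = (4 * 0.59) / (1 + 3 * 0.59)
r_new = 2.36 / 2.77
r_new = 0.852

0.852


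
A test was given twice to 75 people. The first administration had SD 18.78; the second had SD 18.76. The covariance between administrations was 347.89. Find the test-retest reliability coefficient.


r = cov(X,Y) / (SD_X * SD_Y)
r = 347.89 / (18.78 * 18.76)
r = 347.89 / 352.3128
r = 0.9874

0.9874


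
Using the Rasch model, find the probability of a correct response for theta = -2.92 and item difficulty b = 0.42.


theta - b = -2.92 - 0.42 = -3.34
exp(-(theta - b)) = exp(3.34) = 28.2191
P = 1 / (1 + 28.2191)
P = 0.0342

0.0342


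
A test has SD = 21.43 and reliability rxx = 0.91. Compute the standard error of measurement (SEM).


SEM = SD * sqrt(1 - rxx)
SEM = 21.43 * sqrt(1 - 0.91)
SEM = 21.43 * sqrt(0.09) = 21.43 * 0.3
SEM = 6.429

6.429


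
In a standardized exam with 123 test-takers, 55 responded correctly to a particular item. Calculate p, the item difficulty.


Item difficulty p = number correct / total examinees
p = 55 / 123
p = 0.4472

0.4472


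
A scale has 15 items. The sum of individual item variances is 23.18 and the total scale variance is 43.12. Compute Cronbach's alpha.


alpha = (k/(k-1)) * (1 - sum(si^2)/s_total^2)
= (15/14) * (1 - 23.18/43.12)
alpha = 0.4955

0.4955


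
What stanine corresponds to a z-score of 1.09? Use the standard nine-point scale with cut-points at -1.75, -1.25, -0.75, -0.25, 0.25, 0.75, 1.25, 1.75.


Stanine boundaries: [-1.75, -1.25, -0.75, -0.25, 0.25, 0.75, 1.25, 1.75]
z = 1.09
Check each boundary:
  z >= -1.75 -> could be stanine 2
  z >= -1.25 -> could be stanine 3
  z >= -0.75 -> could be stanine 4
  z >= -0.25 -> could be stanine 5
  z >= 0.25 -> could be stanine 6
  z >= 0.75 -> could be stanine 7
  z < 1.25
  z < 1.75
Highest qualifying boundary gives stanine = 7

7


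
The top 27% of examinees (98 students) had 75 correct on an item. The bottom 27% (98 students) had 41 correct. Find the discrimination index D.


p_upper = 75/98 = 0.7653
p_lower = 41/98 = 0.4184
D = 0.7653 - 0.4184 = 0.3469

0.3469


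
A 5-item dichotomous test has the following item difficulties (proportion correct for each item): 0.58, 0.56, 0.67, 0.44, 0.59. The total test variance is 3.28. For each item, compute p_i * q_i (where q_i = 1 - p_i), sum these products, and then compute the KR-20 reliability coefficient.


For each item, compute p_i * q_i:
  Item 1: 0.58 * 0.42 = 0.2436
  Item 2: 0.56 * 0.44 = 0.2464
  Item 3: 0.67 * 0.33 = 0.2211
  Item 4: 0.44 * 0.56 = 0.2464
  Item 5: 0.59 * 0.41 = 0.2419
Sum(p_i * q_i) = 0.2436 + 0.2464 + 0.2211 + 0.2464 + 0.2419 = 1.1994
KR-20 = (k/(k-1)) * (1 - Sum(p_i*q_i) / Var_total)
= (5/4) * (1 - 1.1994/3.28)
= 1.25 * 0.6343
KR-20 = 0.7929

0.7929


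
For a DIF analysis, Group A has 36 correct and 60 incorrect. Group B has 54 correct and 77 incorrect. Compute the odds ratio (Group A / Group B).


Odds_A = 36/60 = 0.6
Odds_B = 54/77 = 0.7013
OR = Odds_A / Odds_B = 0.6 / 0.7013
Exactly, OR = (36 * 77) / (60 * 54) = 2772 / 3240
OR = 0.8556

0.8556


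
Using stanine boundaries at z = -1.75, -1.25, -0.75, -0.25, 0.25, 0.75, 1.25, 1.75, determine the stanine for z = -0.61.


Stanine boundaries: [-1.75, -1.25, -0.75, -0.25, 0.25, 0.75, 1.25, 1.75]
z = -0.61
Check each boundary:
  z >= -1.75 -> could be stanine 2
  z >= -1.25 -> could be stanine 3
  z >= -0.75 -> could be stanine 4
  z < -0.25
  z < 0.25
  z < 0.75
  z < 1.25
  z < 1.75
Highest qualifying boundary gives stanine = 4

4


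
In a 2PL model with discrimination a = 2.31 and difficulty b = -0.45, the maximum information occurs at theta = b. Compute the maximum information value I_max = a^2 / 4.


For 2PL, max info at theta = b = -0.45
I_max = a^2 / 4 = 2.31^2 / 4
= 5.3361 / 4
I_max = 1.334

1.334


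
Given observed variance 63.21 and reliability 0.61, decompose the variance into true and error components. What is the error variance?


var_true = rxx * var_obs = 0.61 * 63.21 = 38.5581
var_error = var_obs - var_true
var_error = 63.21 - 38.5581
var_error = 24.6519

24.6519


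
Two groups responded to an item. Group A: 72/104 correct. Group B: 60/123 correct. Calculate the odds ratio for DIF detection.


Odds_A = 72/32 = 2.25
Odds_B = 60/63 = 0.9524
OR = Odds_A / Odds_B = 2.25 / 0.9524
Exactly, OR = (72 * 63) / (32 * 60) = 4536 / 1920
OR = 2.3625

2.3625


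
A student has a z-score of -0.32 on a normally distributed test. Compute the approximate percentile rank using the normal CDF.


CDF(z) = 0.5 * (1 + erf(z/sqrt(2)))
erf(-0.2263) = -0.251
CDF = 0.3745
Percentile rank = 0.3745 * 100 = 37.45

37.45


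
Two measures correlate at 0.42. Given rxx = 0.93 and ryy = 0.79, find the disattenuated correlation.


r_corrected = rxy / sqrt(rxx * ryy)
= 0.42 / sqrt(0.93 * 0.79)
= 0.42 / sqrt(0.7347)
= 0.42 / 0.857146
r_corrected = 0.49

0.49


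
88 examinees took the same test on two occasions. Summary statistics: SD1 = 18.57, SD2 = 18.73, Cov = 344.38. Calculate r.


r = cov(X,Y) / (SD_X * SD_Y)
r = 344.38 / (18.57 * 18.73)
r = 344.38 / 347.8161
r = 0.9901

0.9901


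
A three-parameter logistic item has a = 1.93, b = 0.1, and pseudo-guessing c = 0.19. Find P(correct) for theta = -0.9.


logit = 1.93*(-0.9 - 0.1) = -1.93
P* = 1/(1 + exp(--1.93)) = 0.1268
P = 0.19 + (1 - 0.19) * 0.1268
P = 0.2927

0.2927


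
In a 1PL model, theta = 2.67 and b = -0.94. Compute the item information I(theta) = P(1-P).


P = 1/(1+exp(-(2.67--0.94))) = 0.9737
I = P*(1-P) = 0.9737 * 0.0263
I = 0.0256

0.0256


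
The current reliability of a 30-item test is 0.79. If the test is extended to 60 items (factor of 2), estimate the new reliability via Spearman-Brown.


r_new = (n * rxx) / (1 + (n-1) * rxx)
r_new = (2 * 0.79) / (1 + 1 * 0.79)
r_new = 1.58 / 1.79
r_new = 0.8827

0.8827


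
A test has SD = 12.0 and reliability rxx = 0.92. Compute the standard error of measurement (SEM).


SEM = SD * sqrt(1 - rxx)
SEM = 12.0 * sqrt(1 - 0.92)
SEM = 12.0 * sqrt(0.08) = 12.0 * 0.282843
SEM = 3.3941

3.3941


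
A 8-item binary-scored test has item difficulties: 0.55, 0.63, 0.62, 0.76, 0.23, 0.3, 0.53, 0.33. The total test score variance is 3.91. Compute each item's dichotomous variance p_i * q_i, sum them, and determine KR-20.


For each item, compute p_i * q_i:
  Item 1: 0.55 * 0.45 = 0.2475
  Item 2: 0.63 * 0.37 = 0.2331
  Item 3: 0.62 * 0.38 = 0.2356
  Item 4: 0.76 * 0.24 = 0.1824
  Item 5: 0.23 * 0.77 = 0.1771
  Item 6: 0.3 * 0.7 = 0.21
  Item 7: 0.53 * 0.47 = 0.2491
  Item 8: 0.33 * 0.67 = 0.2211
Sum(p_i * q_i) = 0.2475 + 0.2331 + 0.2356 + 0.1824 + 0.1771 + 0.21 + 0.2491 + 0.2211 = 1.7559
KR-20 = (k/(k-1)) * (1 - Sum(p_i*q_i) / Var_total)
= (8/7) * (1 - 1.7559/3.91)
= 1.1429 * 0.5509
KR-20 = 0.6296

0.6296


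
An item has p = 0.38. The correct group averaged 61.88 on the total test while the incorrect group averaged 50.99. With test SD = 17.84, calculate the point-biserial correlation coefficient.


q = 1 - p = 0.62
rpb = ((M1 - M0) / SD) * sqrt(p * q)
rpb = ((61.88 - 50.99) / 17.84) * sqrt(0.38 * 0.62)
rpb = 0.2963

0.2963


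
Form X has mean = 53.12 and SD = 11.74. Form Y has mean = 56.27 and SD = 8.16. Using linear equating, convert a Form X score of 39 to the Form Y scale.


slope = SD_Y / SD_X = 8.16 / 11.74 ~ 0.6951
intercept = mean_Y - slope * mean_X = 56.27 - (8.16 / 11.74) * 53.12 ~ 19.3484
Y = slope * X + intercept. To avoid rounding drift from the rounded slope/intercept, evaluate the equivalent form Y = mean_Y + SD_Y * (X - mean_X) / SD_X at full precision:
Y = 56.27 + 8.16 * (39 - 53.12) / 11.74
Y = 56.27 - 8.16 * 14.12 / 11.74
Y = 56.27 - 115.2192 / 11.74
Y = 56.27 - 9.8142
Y = 46.4558

46.4558


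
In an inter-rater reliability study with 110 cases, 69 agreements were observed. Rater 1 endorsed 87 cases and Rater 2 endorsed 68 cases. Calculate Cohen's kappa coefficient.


P_o = 69/110 = 0.627273
P_e = (87*68 + 23*42) / 12100 = 0.56876
kappa = (P_o - P_e) / (1 - P_e)
kappa = (0.627273 - 0.56876) / (1 - 0.56876)
kappa = 0.1357

0.1357


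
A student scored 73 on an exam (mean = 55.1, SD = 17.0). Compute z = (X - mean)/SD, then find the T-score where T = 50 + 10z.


z = (X - mean) / SD = (73 - 55.1) / 17.0
z = 17.9 / 17.0
z = 1.0529
T-score = T = 50 + 10z
Carry z at full precision (z = 17.9 / 17.0) into the conversion:
T-score = 50 + 10 * (17.9 / 17.0) = 50 + 179 / 17.0
T-score = 50 + 10.5294
T-score = 60.5294

60.5294


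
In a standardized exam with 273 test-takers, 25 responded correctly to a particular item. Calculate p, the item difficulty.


Item difficulty p = number correct / total examinees
p = 25 / 273
p = 0.0916

0.0916
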